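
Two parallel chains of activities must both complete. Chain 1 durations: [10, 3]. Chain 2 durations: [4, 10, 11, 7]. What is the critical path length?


Path A total = 10 + 3 = 13
Path B total = 4 + 10 + 11 + 7 = 32
Critical path = longest path = max(13, 32) = 32

32


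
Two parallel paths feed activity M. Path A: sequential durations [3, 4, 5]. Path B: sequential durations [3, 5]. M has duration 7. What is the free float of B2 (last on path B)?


ES(B2) = sum of predecessors on chain B = 3
EF(B2) = ES + duration = 3 + 5 = 8
Successor of B2 is M. ES(M) = max(sum(A), sum(B)) = max(12, 8) = 12
Free float = ES(successor) - EF(current) = 12 - 8 = 4

4


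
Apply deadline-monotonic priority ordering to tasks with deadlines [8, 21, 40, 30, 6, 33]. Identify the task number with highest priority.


Sort tasks by relative deadline (ascending):
  Task 5: deadline = 6
  Task 1: deadline = 8
  Task 2: deadline = 21
  Task 4: deadline = 30
  Task 6: deadline = 33
  Task 3: deadline = 40
Priority order (highest first): [5, 1, 2, 4, 6, 3]
Highest priority task = 5

5


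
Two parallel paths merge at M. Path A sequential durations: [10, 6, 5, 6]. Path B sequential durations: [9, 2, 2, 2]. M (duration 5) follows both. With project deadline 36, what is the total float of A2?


Forward pass: ES(A2) = sum of predecessors on chain A = 10
EF = ES + duration = 10 + 6 = 16
Backward pass: LF(M) = deadline = 36; LS(M) = 36 - 5 = 31
LF(A2) = LS(M) - sum(successors on chain A) = 31 - 11 = 20
LS = LF - duration = 20 - 6 = 14
Total float = LS - ES = 14 - 10 = 4

4


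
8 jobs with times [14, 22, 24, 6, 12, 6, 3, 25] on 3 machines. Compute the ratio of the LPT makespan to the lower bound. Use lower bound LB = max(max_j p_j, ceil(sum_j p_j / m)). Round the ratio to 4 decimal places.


LPT order: [25, 24, 22, 14, 12, 6, 6, 3]
Machine loads after assignment: [37, 39, 36]
LPT makespan = 39
Lower bound = max(max_job, ceil(total/3)) = max(25, 38) = 38
Ratio = 39 / 38 = 1.0263

1.0263


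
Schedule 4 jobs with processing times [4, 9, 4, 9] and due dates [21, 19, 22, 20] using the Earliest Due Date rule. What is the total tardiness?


Sort by due date (EDD order): [(9, 19), (9, 20), (4, 21), (4, 22)]
Compute completion times and tardiness:
  Job 1: p=9, d=19, C=9, tardiness=max(0,9-19)=0
  Job 2: p=9, d=20, C=18, tardiness=max(0,18-20)=0
  Job 3: p=4, d=21, C=22, tardiness=max(0,22-21)=1
  Job 4: p=4, d=22, C=26, tardiness=max(0,26-22)=4
Total tardiness = 5

5


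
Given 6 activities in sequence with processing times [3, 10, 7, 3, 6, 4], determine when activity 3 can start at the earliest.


Activity 3 starts after activities 1 through 2 complete.
Predecessor durations: [3, 10]
ES = 3 + 10 = 13

13


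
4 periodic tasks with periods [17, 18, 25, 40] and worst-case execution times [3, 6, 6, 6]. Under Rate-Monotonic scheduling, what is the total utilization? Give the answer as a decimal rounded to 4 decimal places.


Compute individual utilizations (exact fractions):
  Task 1: C/T = 3/17 (approx. 0.1765)
  Task 2: C/T = 6/18 = 1/3 (approx. 0.3333)
  Task 3: C/T = 6/25 (approx. 0.24)
  Task 4: C/T = 6/40 = 3/20 (approx. 0.15)
Total utilization U = 3/17 + 1/3 + 6/25 + 3/20 = 4589/5100
Rounded to 4 decimal places: U = 0.8998
RM (Liu & Layland) bound for 4 tasks = 0.756828; compare with U = 4589/5100 (approx. 0.899804)
bound < U <= 1, so the RM sufficient condition is not met (inconclusive; an exact test such as response-time analysis is needed).

0.8998


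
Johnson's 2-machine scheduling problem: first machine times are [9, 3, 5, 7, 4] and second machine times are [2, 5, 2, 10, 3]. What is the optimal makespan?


Apply Johnson's rule:
  Group 1 (a <= b): [(2, 3, 5), (4, 7, 10)]
  Group 2 (a > b): [(5, 4, 3), (1, 9, 2), (3, 5, 2)]
Optimal job order: [2, 4, 5, 1, 3]
Schedule:
  Job 2: M1 done at 3, M2 done at 8
  Job 4: M1 done at 10, M2 done at 20
  Job 5: M1 done at 14, M2 done at 23
  Job 1: M1 done at 23, M2 done at 25
  Job 3: M1 done at 28, M2 done at 30
Makespan = 30

30


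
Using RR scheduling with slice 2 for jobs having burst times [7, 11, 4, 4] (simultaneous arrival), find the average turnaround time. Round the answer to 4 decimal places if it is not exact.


Time quantum = 2
Execution trace:
  J1 runs 2 units, time = 2
  J2 runs 2 units, time = 4
  J3 runs 2 units, time = 6
  J4 runs 2 units, time = 8
  J1 runs 2 units, time = 10
  J2 runs 2 units, time = 12
  J3 runs 2 units, time = 14
  J4 runs 2 units, time = 16
  J1 runs 2 units, time = 18
  J2 runs 2 units, time = 20
  J1 runs 1 units, time = 21
  J2 runs 2 units, time = 23
  J2 runs 2 units, time = 25
  J2 runs 1 units, time = 26
Finish times: [21, 26, 14, 16]
Average turnaround = 77/4 = 19.25

19.25


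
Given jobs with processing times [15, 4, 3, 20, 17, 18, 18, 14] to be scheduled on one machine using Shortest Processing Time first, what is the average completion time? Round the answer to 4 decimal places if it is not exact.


Sort jobs by processing time (SPT order): [3, 4, 14, 15, 17, 18, 18, 20]
Compute completion times sequentially:
  Job 1: processing = 3, completes at 3
  Job 2: processing = 4, completes at 7
  Job 3: processing = 14, completes at 21
  Job 4: processing = 15, completes at 36
  Job 5: processing = 17, completes at 53
  Job 6: processing = 18, completes at 71
  Job 7: processing = 18, completes at 89
  Job 8: processing = 20, completes at 109
Sum of completion times = 389
Average completion time = 389/8 = 48.625

48.625


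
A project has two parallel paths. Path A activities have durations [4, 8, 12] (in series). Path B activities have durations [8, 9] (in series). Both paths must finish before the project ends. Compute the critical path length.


Path A total = 4 + 8 + 12 = 24
Path B total = 8 + 9 = 17
Critical path = longest path = max(24, 17) = 24

24


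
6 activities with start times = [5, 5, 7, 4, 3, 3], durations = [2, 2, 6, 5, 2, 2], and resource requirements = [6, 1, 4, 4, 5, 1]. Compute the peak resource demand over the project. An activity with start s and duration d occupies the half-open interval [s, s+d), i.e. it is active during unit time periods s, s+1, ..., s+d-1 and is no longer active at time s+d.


Each activity i is active on [start_i, start_i + duration_i).
Compute total resource usage per time slot:
  t=0: active resources = [], total = 0
  t=1: active resources = [], total = 0
  t=2: active resources = [], total = 0
  t=3: active resources = [5, 1], total = 6
  t=4: active resources = [4, 5, 1], total = 10
  t=5: active resources = [6, 1, 4], total = 11
  t=6: active resources = [6, 1, 4], total = 11
  t=7: active resources = [4, 4], total = 8
  t=8: active resources = [4, 4], total = 8
  t=9: active resources = [4], total = 4
  t=10: active resources = [4], total = 4
  t=11: active resources = [4], total = 4
  t=12: active resources = [4], total = 4
Peak resource demand = 11

11


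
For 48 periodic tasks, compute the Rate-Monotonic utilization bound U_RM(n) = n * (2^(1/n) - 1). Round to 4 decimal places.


Compute 2^(1/48) = 1.0145453349
Subtract 1: 1.0145453349 - 1 = 0.0145453349
Multiply by n: 48 * 0.0145453349 = 0.6981760752
Round to 4 dp: 0.6982

0.6982


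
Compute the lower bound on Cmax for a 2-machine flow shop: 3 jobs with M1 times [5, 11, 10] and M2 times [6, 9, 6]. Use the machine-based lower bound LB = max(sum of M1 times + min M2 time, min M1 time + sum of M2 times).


LB1 = sum(M1 times) + min(M2 times) = 26 + 6 = 32
LB2 = min(M1 times) + sum(M2 times) = 5 + 21 = 26
Lower bound = max(LB1, LB2) = max(32, 26) = 32

32


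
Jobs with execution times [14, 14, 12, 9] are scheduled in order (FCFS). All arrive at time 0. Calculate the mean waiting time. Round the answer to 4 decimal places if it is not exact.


FCFS order (as given): [14, 14, 12, 9]
Waiting times:
  Job 1: wait = 0
  Job 2: wait = 14
  Job 3: wait = 28
  Job 4: wait = 40
Sum of waiting times = 82
Average waiting time = 82/4 = 20.5

20.5


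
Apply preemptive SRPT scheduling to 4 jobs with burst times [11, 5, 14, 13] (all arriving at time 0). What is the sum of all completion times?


Since all jobs arrive at t=0, SRPT equals SPT ordering.
SPT order: [5, 11, 13, 14]
Completion times:
  Job 1: p=5, C=5
  Job 2: p=11, C=16
  Job 3: p=13, C=29
  Job 4: p=14, C=43
Total completion time = 5 + 16 + 29 + 43 = 93

93


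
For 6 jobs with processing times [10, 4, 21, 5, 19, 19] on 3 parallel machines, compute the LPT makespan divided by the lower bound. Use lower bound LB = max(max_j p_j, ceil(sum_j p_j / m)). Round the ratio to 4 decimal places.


LPT order: [21, 19, 19, 10, 5, 4]
Machine loads after assignment: [25, 29, 24]
LPT makespan = 29
Lower bound = max(max_job, ceil(total/3)) = max(21, 26) = 26
Ratio = 29 / 26 = 1.1154

1.1154


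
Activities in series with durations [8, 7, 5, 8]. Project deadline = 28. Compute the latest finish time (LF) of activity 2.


LF(activity 2) = deadline - sum of successor durations
Successors: activities 3 through 4 with durations [5, 8]
Sum of successor durations = 13
LF = 28 - 13 = 15

15


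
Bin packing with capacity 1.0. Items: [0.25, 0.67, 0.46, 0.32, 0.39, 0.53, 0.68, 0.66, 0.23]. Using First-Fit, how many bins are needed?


Place items sequentially using First-Fit:
  Item 0.25 -> new Bin 1
  Item 0.67 -> Bin 1 (now 0.92)
  Item 0.46 -> new Bin 2
  Item 0.32 -> Bin 2 (now 0.78)
  Item 0.39 -> new Bin 3
  Item 0.53 -> Bin 3 (now 0.92)
  Item 0.68 -> new Bin 4
  Item 0.66 -> new Bin 5
  Item 0.23 -> Bin 4 (now 0.91)
Total bins used = 5

5


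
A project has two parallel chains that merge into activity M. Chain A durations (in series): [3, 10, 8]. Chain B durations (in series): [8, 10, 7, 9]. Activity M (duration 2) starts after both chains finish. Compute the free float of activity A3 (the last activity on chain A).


ES(A3) = sum of predecessors on chain A = 13
EF(A3) = ES + duration = 13 + 8 = 21
Successor of A3 is M. ES(M) = max(sum(A), sum(B)) = max(21, 34) = 34
Free float = ES(successor) - EF(current) = 34 - 21 = 13

13


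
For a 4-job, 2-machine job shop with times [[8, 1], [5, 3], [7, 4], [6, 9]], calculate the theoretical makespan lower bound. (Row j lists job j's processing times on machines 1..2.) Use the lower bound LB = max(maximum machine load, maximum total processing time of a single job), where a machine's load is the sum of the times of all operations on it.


Machine loads:
  Machine 1: 8 + 5 + 7 + 6 = 26
  Machine 2: 1 + 3 + 4 + 9 = 17
Max machine load = 26
Job totals:
  Job 1: 9
  Job 2: 8
  Job 3: 11
  Job 4: 15
Max job total = 15
Lower bound = max(26, 15) = 26

26


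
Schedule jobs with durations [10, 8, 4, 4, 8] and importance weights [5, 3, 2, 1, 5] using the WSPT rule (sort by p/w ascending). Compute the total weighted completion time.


Compute p/w ratios and sort ascending (WSPT): [(8, 5), (10, 5), (4, 2), (8, 3), (4, 1)]
Compute weighted completion times:
  Job (p=8,w=5): C=8, w*C=5*8=40
  Job (p=10,w=5): C=18, w*C=5*18=90
  Job (p=4,w=2): C=22, w*C=2*22=44
  Job (p=8,w=3): C=30, w*C=3*30=90
  Job (p=4,w=1): C=34, w*C=1*34=34
Total weighted completion time = 298

298


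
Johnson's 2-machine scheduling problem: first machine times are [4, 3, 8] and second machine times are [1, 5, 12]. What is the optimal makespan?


Apply Johnson's rule:
  Group 1 (a <= b): [(2, 3, 5), (3, 8, 12)]
  Group 2 (a > b): [(1, 4, 1)]
Optimal job order: [2, 3, 1]
Schedule:
  Job 2: M1 done at 3, M2 done at 8
  Job 3: M1 done at 11, M2 done at 23
  Job 1: M1 done at 15, M2 done at 24
Makespan = 24

24


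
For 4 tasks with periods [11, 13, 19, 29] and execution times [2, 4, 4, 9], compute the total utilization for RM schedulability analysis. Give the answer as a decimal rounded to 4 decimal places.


Compute individual utilizations (exact fractions):
  Task 1: C/T = 2/11 (approx. 0.1818)
  Task 2: C/T = 4/13 (approx. 0.3077)
  Task 3: C/T = 4/19 (approx. 0.2105)
  Task 4: C/T = 9/29 (approx. 0.3103)
Total utilization U = 2/11 + 4/13 + 4/19 + 9/29 = 79611/78793
Rounded to 4 decimal places: U = 1.0104
RM (Liu & Layland) bound for 4 tasks = 0.756828; compare with U = 79611/78793 (approx. 1.010382)
U > 1, so the task set is not schedulable (processor overloaded).

1.0104


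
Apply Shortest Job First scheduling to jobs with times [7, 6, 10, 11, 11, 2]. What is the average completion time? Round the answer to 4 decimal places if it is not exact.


SJF order (ascending): [2, 6, 7, 10, 11, 11]
Completion times:
  Job 1: burst=2, C=2
  Job 2: burst=6, C=8
  Job 3: burst=7, C=15
  Job 4: burst=10, C=25
  Job 5: burst=11, C=36
  Job 6: burst=11, C=47
Average completion = 133/6 = 22.1667

22.1667


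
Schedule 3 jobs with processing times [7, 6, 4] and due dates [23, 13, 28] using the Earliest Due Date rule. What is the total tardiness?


Sort by due date (EDD order): [(6, 13), (7, 23), (4, 28)]
Compute completion times and tardiness:
  Job 1: p=6, d=13, C=6, tardiness=max(0,6-13)=0
  Job 2: p=7, d=23, C=13, tardiness=max(0,13-23)=0
  Job 3: p=4, d=28, C=17, tardiness=max(0,17-28)=0
Total tardiness = 0

0


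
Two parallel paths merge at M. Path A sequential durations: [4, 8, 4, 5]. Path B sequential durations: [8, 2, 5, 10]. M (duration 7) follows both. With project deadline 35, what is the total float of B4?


Forward pass: ES(B4) = sum of predecessors on chain B = 15
EF = ES + duration = 15 + 10 = 25
Backward pass: LF(M) = deadline = 35; LS(M) = 35 - 7 = 28
LF(B4) = LS(M) - sum(successors on chain B) = 28 - 0 = 28
LS = LF - duration = 28 - 10 = 18
Total float = LS - ES = 18 - 15 = 3

3


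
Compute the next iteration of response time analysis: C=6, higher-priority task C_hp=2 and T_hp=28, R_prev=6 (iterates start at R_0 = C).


R_next = C + ceil(R_prev / T_hp) * C_hp
ceil(6 / 28) = ceil(0.2143) = 1
Interference = 1 * 2 = 2
R_next = 6 + 2 = 8

8


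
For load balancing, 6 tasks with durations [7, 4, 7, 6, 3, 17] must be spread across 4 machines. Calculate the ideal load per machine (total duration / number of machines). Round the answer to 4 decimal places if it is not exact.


Total processing time = 7 + 4 + 7 + 6 + 3 + 17 = 44
Number of machines = 4
Ideal balanced load = 44 / 4 = 11.0

11.0


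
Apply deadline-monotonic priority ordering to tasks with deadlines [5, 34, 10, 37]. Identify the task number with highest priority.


Sort tasks by relative deadline (ascending):
  Task 1: deadline = 5
  Task 3: deadline = 10
  Task 2: deadline = 34
  Task 4: deadline = 37
Priority order (highest first): [1, 3, 2, 4]
Highest priority task = 1

1


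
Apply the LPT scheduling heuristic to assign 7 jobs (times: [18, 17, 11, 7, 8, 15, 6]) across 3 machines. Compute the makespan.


Sort jobs in decreasing order (LPT): [18, 17, 15, 11, 8, 7, 6]
Assign each job to the least loaded machine:
  Machine 1: jobs [18, 7, 6], load = 31
  Machine 2: jobs [17, 8], load = 25
  Machine 3: jobs [15, 11], load = 26
Makespan = max load = 31

31


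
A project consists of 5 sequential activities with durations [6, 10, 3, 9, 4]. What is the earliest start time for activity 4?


Activity 4 starts after activities 1 through 3 complete.
Predecessor durations: [6, 10, 3]
ES = 6 + 10 + 3 = 19

19


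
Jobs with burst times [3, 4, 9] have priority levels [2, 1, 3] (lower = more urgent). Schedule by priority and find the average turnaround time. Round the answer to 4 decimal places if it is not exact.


Sort by priority (ascending = highest first):
Order: [(1, 4), (2, 3), (3, 9)]
Completion times:
  Priority 1, burst=4, C=4
  Priority 2, burst=3, C=7
  Priority 3, burst=9, C=16
Average turnaround = 27/3 = 9.0

9.0


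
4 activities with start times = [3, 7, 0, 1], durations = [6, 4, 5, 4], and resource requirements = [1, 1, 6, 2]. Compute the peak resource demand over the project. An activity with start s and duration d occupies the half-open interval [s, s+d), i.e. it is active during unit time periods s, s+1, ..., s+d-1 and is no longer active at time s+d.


Each activity i is active on [start_i, start_i + duration_i).
Compute total resource usage per time slot:
  t=0: active resources = [6], total = 6
  t=1: active resources = [6, 2], total = 8
  t=2: active resources = [6, 2], total = 8
  t=3: active resources = [1, 6, 2], total = 9
  t=4: active resources = [1, 6, 2], total = 9
  t=5: active resources = [1], total = 1
  t=6: active resources = [1], total = 1
  t=7: active resources = [1, 1], total = 2
  t=8: active resources = [1, 1], total = 2
  t=9: active resources = [1], total = 1
  t=10: active resources = [1], total = 1
Peak resource demand = 9

9


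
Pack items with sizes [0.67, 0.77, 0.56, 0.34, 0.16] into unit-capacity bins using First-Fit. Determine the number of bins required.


Place items sequentially using First-Fit:
  Item 0.67 -> new Bin 1
  Item 0.77 -> new Bin 2
  Item 0.56 -> new Bin 3
  Item 0.34 -> Bin 3 (now 0.9)
  Item 0.16 -> Bin 1 (now 0.83)
Total bins used = 3

3


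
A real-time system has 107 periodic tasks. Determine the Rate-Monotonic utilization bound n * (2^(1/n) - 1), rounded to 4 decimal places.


Compute 2^(1/107) = 1.0064990387
Subtract 1: 1.0064990387 - 1 = 0.0064990387
Multiply by n: 107 * 0.0064990387 = 0.6953971409
Round to 4 dp: 0.6954

0.6954


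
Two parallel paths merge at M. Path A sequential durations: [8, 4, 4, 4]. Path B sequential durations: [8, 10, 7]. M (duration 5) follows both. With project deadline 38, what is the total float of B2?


Forward pass: ES(B2) = sum of predecessors on chain B = 8
EF = ES + duration = 8 + 10 = 18
Backward pass: LF(M) = deadline = 38; LS(M) = 38 - 5 = 33
LF(B2) = LS(M) - sum(successors on chain B) = 33 - 7 = 26
LS = LF - duration = 26 - 10 = 16
Total float = LS - ES = 16 - 8 = 8

8


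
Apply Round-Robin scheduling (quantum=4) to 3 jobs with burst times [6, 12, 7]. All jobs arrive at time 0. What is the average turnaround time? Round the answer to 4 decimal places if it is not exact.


Time quantum = 4
Execution trace:
  J1 runs 4 units, time = 4
  J2 runs 4 units, time = 8
  J3 runs 4 units, time = 12
  J1 runs 2 units, time = 14
  J2 runs 4 units, time = 18
  J3 runs 3 units, time = 21
  J2 runs 4 units, time = 25
Finish times: [14, 25, 21]
Average turnaround = 60/3 = 20.0

20.0


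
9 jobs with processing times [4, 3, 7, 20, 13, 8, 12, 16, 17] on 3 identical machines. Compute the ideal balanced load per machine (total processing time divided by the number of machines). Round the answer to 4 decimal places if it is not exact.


Total processing time = 4 + 3 + 7 + 20 + 13 + 8 + 12 + 16 + 17 = 100
Number of machines = 3
Ideal balanced load = 100 / 3 = 33.3333

33.3333


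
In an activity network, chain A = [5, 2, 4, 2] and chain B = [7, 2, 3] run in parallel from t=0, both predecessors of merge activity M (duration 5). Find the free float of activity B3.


ES(B3) = sum of predecessors on chain B = 9
EF(B3) = ES + duration = 9 + 3 = 12
Successor of B3 is M. ES(M) = max(sum(A), sum(B)) = max(13, 12) = 13
Free float = ES(successor) - EF(current) = 13 - 12 = 1

1


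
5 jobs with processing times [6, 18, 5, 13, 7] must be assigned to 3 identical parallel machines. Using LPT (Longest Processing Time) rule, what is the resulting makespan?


Sort jobs in decreasing order (LPT): [18, 13, 7, 6, 5]
Assign each job to the least loaded machine:
  Machine 1: jobs [18], load = 18
  Machine 2: jobs [13, 5], load = 18
  Machine 3: jobs [7, 6], load = 13
Makespan = max load = 18

18


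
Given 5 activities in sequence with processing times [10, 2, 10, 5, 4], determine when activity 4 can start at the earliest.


Activity 4 starts after activities 1 through 3 complete.
Predecessor durations: [10, 2, 10]
ES = 10 + 2 + 10 = 22

22


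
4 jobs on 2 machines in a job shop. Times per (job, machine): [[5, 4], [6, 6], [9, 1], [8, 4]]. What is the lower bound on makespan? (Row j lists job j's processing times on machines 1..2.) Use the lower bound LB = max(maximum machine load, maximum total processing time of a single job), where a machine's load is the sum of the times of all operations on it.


Machine loads:
  Machine 1: 5 + 6 + 9 + 8 = 28
  Machine 2: 4 + 6 + 1 + 4 = 15
Max machine load = 28
Job totals:
  Job 1: 9
  Job 2: 12
  Job 3: 10
  Job 4: 12
Max job total = 12
Lower bound = max(28, 12) = 28

28


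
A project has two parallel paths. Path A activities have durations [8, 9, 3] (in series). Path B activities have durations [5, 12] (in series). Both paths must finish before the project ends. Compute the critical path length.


Path A total = 8 + 9 + 3 = 20
Path B total = 5 + 12 = 17
Critical path = longest path = max(20, 17) = 20

20


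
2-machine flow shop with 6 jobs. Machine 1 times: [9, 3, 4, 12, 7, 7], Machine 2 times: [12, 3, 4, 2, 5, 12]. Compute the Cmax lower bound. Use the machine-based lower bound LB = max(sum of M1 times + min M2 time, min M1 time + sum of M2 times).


LB1 = sum(M1 times) + min(M2 times) = 42 + 2 = 44
LB2 = min(M1 times) + sum(M2 times) = 3 + 38 = 41
Lower bound = max(LB1, LB2) = max(44, 41) = 44

44


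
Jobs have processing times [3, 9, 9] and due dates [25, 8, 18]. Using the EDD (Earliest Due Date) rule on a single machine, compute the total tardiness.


Sort by due date (EDD order): [(9, 8), (9, 18), (3, 25)]
Compute completion times and tardiness:
  Job 1: p=9, d=8, C=9, tardiness=max(0,9-8)=1
  Job 2: p=9, d=18, C=18, tardiness=max(0,18-18)=0
  Job 3: p=3, d=25, C=21, tardiness=max(0,21-25)=0
Total tardiness = 1

1


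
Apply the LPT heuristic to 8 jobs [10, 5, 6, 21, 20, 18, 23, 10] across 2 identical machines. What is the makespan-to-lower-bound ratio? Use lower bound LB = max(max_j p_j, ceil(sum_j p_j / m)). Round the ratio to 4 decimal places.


LPT order: [23, 21, 20, 18, 10, 10, 6, 5]
Machine loads after assignment: [57, 56]
LPT makespan = 57
Lower bound = max(max_job, ceil(total/2)) = max(23, 57) = 57
Ratio = 57 / 57 = 1.0

1.0


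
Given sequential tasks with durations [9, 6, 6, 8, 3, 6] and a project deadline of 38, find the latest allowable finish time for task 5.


LF(activity 5) = deadline - sum of successor durations
Successors: activities 6 through 6 with durations [6]
Sum of successor durations = 6
LF = 38 - 6 = 32

32


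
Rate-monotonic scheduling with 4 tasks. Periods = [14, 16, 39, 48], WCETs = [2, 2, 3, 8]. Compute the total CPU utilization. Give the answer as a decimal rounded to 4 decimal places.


Compute individual utilizations (exact fractions):
  Task 1: C/T = 2/14 = 1/7 (approx. 0.1429)
  Task 2: C/T = 2/16 = 1/8 (approx. 0.125)
  Task 3: C/T = 3/39 = 1/13 (approx. 0.0769)
  Task 4: C/T = 8/48 = 1/6 (approx. 0.1667)
Total utilization U = 1/7 + 1/8 + 1/13 + 1/6 = 1117/2184
Rounded to 4 decimal places: U = 0.5114
RM (Liu & Layland) bound for 4 tasks = 0.756828; compare with U = 1117/2184 (approx. 0.511447)
U <= bound, so schedulable by RM sufficient condition.

0.5114


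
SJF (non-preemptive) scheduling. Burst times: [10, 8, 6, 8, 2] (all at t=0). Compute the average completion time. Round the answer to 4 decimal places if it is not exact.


SJF order (ascending): [2, 6, 8, 8, 10]
Completion times:
  Job 1: burst=2, C=2
  Job 2: burst=6, C=8
  Job 3: burst=8, C=16
  Job 4: burst=8, C=24
  Job 5: burst=10, C=34
Average completion = 84/5 = 16.8

16.8


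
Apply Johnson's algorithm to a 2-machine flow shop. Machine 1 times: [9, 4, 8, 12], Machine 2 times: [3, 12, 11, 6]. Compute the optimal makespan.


Apply Johnson's rule:
  Group 1 (a <= b): [(2, 4, 12), (3, 8, 11)]
  Group 2 (a > b): [(4, 12, 6), (1, 9, 3)]
Optimal job order: [2, 3, 4, 1]
Schedule:
  Job 2: M1 done at 4, M2 done at 16
  Job 3: M1 done at 12, M2 done at 27
  Job 4: M1 done at 24, M2 done at 33
  Job 1: M1 done at 33, M2 done at 36
Makespan = 36

36


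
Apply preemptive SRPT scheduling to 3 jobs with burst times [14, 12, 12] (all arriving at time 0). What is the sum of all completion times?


Since all jobs arrive at t=0, SRPT equals SPT ordering.
SPT order: [12, 12, 14]
Completion times:
  Job 1: p=12, C=12
  Job 2: p=12, C=24
  Job 3: p=14, C=38
Total completion time = 12 + 24 + 38 = 74

74


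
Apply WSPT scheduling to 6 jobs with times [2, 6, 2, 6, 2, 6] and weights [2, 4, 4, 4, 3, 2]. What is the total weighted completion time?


Compute p/w ratios and sort ascending (WSPT): [(2, 4), (2, 3), (2, 2), (6, 4), (6, 4), (6, 2)]
Compute weighted completion times:
  Job (p=2,w=4): C=2, w*C=4*2=8
  Job (p=2,w=3): C=4, w*C=3*4=12
  Job (p=2,w=2): C=6, w*C=2*6=12
  Job (p=6,w=4): C=12, w*C=4*12=48
  Job (p=6,w=4): C=18, w*C=4*18=72
  Job (p=6,w=2): C=24, w*C=2*24=48
Total weighted completion time = 200

200


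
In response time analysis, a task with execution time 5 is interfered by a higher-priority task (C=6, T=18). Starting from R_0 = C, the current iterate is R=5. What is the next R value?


R_next = C + ceil(R_prev / T_hp) * C_hp
ceil(5 / 18) = ceil(0.2778) = 1
Interference = 1 * 6 = 6
R_next = 5 + 6 = 11

11


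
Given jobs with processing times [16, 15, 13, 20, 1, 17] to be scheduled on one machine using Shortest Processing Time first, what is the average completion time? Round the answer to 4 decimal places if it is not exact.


Sort jobs by processing time (SPT order): [1, 13, 15, 16, 17, 20]
Compute completion times sequentially:
  Job 1: processing = 1, completes at 1
  Job 2: processing = 13, completes at 14
  Job 3: processing = 15, completes at 29
  Job 4: processing = 16, completes at 45
  Job 5: processing = 17, completes at 62
  Job 6: processing = 20, completes at 82
Sum of completion times = 233
Average completion time = 233/6 = 38.8333

38.8333


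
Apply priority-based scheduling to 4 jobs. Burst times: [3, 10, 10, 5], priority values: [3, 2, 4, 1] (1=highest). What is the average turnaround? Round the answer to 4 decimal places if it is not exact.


Sort by priority (ascending = highest first):
Order: [(1, 5), (2, 10), (3, 3), (4, 10)]
Completion times:
  Priority 1, burst=5, C=5
  Priority 2, burst=10, C=15
  Priority 3, burst=3, C=18
  Priority 4, burst=10, C=28
Average turnaround = 66/4 = 16.5

16.5


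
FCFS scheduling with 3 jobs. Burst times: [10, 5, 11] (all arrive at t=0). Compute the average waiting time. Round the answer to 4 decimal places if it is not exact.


FCFS order (as given): [10, 5, 11]
Waiting times:
  Job 1: wait = 0
  Job 2: wait = 10
  Job 3: wait = 15
Sum of waiting times = 25
Average waiting time = 25/3 = 8.3333

8.3333


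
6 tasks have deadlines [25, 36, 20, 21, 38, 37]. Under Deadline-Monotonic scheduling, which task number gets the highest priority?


Sort tasks by relative deadline (ascending):
  Task 3: deadline = 20
  Task 4: deadline = 21
  Task 1: deadline = 25
  Task 2: deadline = 36
  Task 6: deadline = 37
  Task 5: deadline = 38
Priority order (highest first): [3, 4, 1, 2, 6, 5]
Highest priority task = 3

3


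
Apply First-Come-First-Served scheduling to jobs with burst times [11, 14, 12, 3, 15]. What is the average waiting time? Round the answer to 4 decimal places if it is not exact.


FCFS order (as given): [11, 14, 12, 3, 15]
Waiting times:
  Job 1: wait = 0
  Job 2: wait = 11
  Job 3: wait = 25
  Job 4: wait = 37
  Job 5: wait = 40
Sum of waiting times = 113
Average waiting time = 113/5 = 22.6

22.6


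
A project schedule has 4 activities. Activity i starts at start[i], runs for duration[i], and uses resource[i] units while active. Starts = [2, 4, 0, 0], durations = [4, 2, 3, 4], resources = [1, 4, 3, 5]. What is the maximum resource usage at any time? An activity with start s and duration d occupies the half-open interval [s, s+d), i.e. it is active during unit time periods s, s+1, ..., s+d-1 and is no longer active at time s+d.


Each activity i is active on [start_i, start_i + duration_i).
Compute total resource usage per time slot:
  t=0: active resources = [3, 5], total = 8
  t=1: active resources = [3, 5], total = 8
  t=2: active resources = [1, 3, 5], total = 9
  t=3: active resources = [1, 5], total = 6
  t=4: active resources = [1, 4], total = 5
  t=5: active resources = [1, 4], total = 5
Peak resource demand = 9

9


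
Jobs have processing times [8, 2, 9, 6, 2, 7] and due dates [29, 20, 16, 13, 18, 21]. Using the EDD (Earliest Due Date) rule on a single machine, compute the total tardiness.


Sort by due date (EDD order): [(6, 13), (9, 16), (2, 18), (2, 20), (7, 21), (8, 29)]
Compute completion times and tardiness:
  Job 1: p=6, d=13, C=6, tardiness=max(0,6-13)=0
  Job 2: p=9, d=16, C=15, tardiness=max(0,15-16)=0
  Job 3: p=2, d=18, C=17, tardiness=max(0,17-18)=0
  Job 4: p=2, d=20, C=19, tardiness=max(0,19-20)=0
  Job 5: p=7, d=21, C=26, tardiness=max(0,26-21)=5
  Job 6: p=8, d=29, C=34, tardiness=max(0,34-29)=5
Total tardiness = 10

10


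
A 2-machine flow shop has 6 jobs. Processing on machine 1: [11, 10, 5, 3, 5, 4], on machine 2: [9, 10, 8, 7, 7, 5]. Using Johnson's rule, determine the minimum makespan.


Apply Johnson's rule:
  Group 1 (a <= b): [(4, 3, 7), (6, 4, 5), (3, 5, 8), (5, 5, 7), (2, 10, 10)]
  Group 2 (a > b): [(1, 11, 9)]
Optimal job order: [4, 6, 3, 5, 2, 1]
Schedule:
  Job 4: M1 done at 3, M2 done at 10
  Job 6: M1 done at 7, M2 done at 15
  Job 3: M1 done at 12, M2 done at 23
  Job 5: M1 done at 17, M2 done at 30
  Job 2: M1 done at 27, M2 done at 40
  Job 1: M1 done at 38, M2 done at 49
Makespan = 49

49


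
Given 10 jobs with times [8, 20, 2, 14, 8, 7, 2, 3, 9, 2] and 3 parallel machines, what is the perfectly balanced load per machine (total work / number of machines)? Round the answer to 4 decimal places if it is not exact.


Total processing time = 8 + 20 + 2 + 14 + 8 + 7 + 2 + 3 + 9 + 2 = 75
Number of machines = 3
Ideal balanced load = 75 / 3 = 25.0

25.0


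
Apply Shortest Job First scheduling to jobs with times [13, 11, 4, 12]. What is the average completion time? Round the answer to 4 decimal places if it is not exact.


SJF order (ascending): [4, 11, 12, 13]
Completion times:
  Job 1: burst=4, C=4
  Job 2: burst=11, C=15
  Job 3: burst=12, C=27
  Job 4: burst=13, C=40
Average completion = 86/4 = 21.5

21.5


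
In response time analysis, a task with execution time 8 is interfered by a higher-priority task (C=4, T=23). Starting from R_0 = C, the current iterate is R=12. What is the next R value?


R_next = C + ceil(R_prev / T_hp) * C_hp
ceil(12 / 23) = ceil(0.5217) = 1
Interference = 1 * 4 = 4
R_next = 8 + 4 = 12
R_next = R_prev, so the iteration has converged (response time = 12).

12


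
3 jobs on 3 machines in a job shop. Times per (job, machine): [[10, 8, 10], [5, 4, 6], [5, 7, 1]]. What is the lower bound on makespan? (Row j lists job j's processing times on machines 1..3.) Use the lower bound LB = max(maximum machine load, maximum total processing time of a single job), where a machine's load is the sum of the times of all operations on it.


Machine loads:
  Machine 1: 10 + 5 + 5 = 20
  Machine 2: 8 + 4 + 7 = 19
  Machine 3: 10 + 6 + 1 = 17
Max machine load = 20
Job totals:
  Job 1: 28
  Job 2: 15
  Job 3: 13
Max job total = 28
Lower bound = max(20, 28) = 28

28


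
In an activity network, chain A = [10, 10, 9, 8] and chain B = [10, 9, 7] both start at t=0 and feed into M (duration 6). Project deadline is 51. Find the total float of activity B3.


Forward pass: ES(B3) = sum of predecessors on chain B = 19
EF = ES + duration = 19 + 7 = 26
Backward pass: LF(M) = deadline = 51; LS(M) = 51 - 6 = 45
LF(B3) = LS(M) - sum(successors on chain B) = 45 - 0 = 45
LS = LF - duration = 45 - 7 = 38
Total float = LS - ES = 38 - 19 = 19

19


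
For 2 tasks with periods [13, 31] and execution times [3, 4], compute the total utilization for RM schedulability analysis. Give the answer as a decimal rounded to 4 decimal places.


Compute individual utilizations (exact fractions):
  Task 1: C/T = 3/13 (approx. 0.2308)
  Task 2: C/T = 4/31 (approx. 0.129)
Total utilization U = 3/13 + 4/31 = 145/403
Rounded to 4 decimal places: U = 0.3598
RM (Liu & Layland) bound for 2 tasks = 0.828427; compare with U = 145/403 (approx. 0.359801)
U <= bound, so schedulable by RM sufficient condition.

0.3598


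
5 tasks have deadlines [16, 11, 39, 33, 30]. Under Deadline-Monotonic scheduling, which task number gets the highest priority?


Sort tasks by relative deadline (ascending):
  Task 2: deadline = 11
  Task 1: deadline = 16
  Task 5: deadline = 30
  Task 4: deadline = 33
  Task 3: deadline = 39
Priority order (highest first): [2, 1, 5, 4, 3]
Highest priority task = 2

2


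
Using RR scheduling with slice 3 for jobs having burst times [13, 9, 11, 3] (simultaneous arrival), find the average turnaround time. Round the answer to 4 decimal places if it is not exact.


Time quantum = 3
Execution trace:
  J1 runs 3 units, time = 3
  J2 runs 3 units, time = 6
  J3 runs 3 units, time = 9
  J4 runs 3 units, time = 12
  J1 runs 3 units, time = 15
  J2 runs 3 units, time = 18
  J3 runs 3 units, time = 21
  J1 runs 3 units, time = 24
  J2 runs 3 units, time = 27
  J3 runs 3 units, time = 30
  J1 runs 3 units, time = 33
  J3 runs 2 units, time = 35
  J1 runs 1 units, time = 36
Finish times: [36, 27, 35, 12]
Average turnaround = 110/4 = 27.5

27.5


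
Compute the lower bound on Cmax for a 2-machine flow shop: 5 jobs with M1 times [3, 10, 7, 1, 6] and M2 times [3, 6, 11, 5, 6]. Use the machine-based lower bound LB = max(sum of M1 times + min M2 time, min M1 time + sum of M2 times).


LB1 = sum(M1 times) + min(M2 times) = 27 + 3 = 30
LB2 = min(M1 times) + sum(M2 times) = 1 + 31 = 32
Lower bound = max(LB1, LB2) = max(30, 32) = 32

32


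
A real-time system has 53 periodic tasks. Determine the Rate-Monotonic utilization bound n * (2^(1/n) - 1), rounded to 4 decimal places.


Compute 2^(1/53) = 1.0131641430
Subtract 1: 1.0131641430 - 1 = 0.0131641430
Multiply by n: 53 * 0.0131641430 = 0.6976995790
Round to 4 dp: 0.6977

0.6977


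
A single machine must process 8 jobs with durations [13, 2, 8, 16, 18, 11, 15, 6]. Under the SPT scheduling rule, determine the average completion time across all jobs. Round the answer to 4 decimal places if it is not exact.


Sort jobs by processing time (SPT order): [2, 6, 8, 11, 13, 15, 16, 18]
Compute completion times sequentially:
  Job 1: processing = 2, completes at 2
  Job 2: processing = 6, completes at 8
  Job 3: processing = 8, completes at 16
  Job 4: processing = 11, completes at 27
  Job 5: processing = 13, completes at 40
  Job 6: processing = 15, completes at 55
  Job 7: processing = 16, completes at 71
  Job 8: processing = 18, completes at 89
Sum of completion times = 308
Average completion time = 308/8 = 38.5

38.5


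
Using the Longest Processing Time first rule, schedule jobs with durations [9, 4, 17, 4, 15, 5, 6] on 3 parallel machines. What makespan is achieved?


Sort jobs in decreasing order (LPT): [17, 15, 9, 6, 5, 4, 4]
Assign each job to the least loaded machine:
  Machine 1: jobs [17, 4], load = 21
  Machine 2: jobs [15, 5], load = 20
  Machine 3: jobs [9, 6, 4], load = 19
Makespan = max load = 21

21


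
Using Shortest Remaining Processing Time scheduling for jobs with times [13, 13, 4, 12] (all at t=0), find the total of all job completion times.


Since all jobs arrive at t=0, SRPT equals SPT ordering.
SPT order: [4, 12, 13, 13]
Completion times:
  Job 1: p=4, C=4
  Job 2: p=12, C=16
  Job 3: p=13, C=29
  Job 4: p=13, C=42
Total completion time = 4 + 16 + 29 + 42 = 91

91


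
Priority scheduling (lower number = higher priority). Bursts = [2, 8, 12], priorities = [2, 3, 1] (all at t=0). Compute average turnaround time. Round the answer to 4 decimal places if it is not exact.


Sort by priority (ascending = highest first):
Order: [(1, 12), (2, 2), (3, 8)]
Completion times:
  Priority 1, burst=12, C=12
  Priority 2, burst=2, C=14
  Priority 3, burst=8, C=22
Average turnaround = 48/3 = 16.0

16.0


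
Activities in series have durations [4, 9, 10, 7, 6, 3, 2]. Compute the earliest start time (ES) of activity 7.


Activity 7 starts after activities 1 through 6 complete.
Predecessor durations: [4, 9, 10, 7, 6, 3]
ES = 4 + 9 + 10 + 7 + 6 + 3 = 39

39


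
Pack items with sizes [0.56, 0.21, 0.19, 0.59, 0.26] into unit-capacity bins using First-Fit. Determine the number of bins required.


Place items sequentially using First-Fit:
  Item 0.56 -> new Bin 1
  Item 0.21 -> Bin 1 (now 0.77)
  Item 0.19 -> Bin 1 (now 0.96)
  Item 0.59 -> new Bin 2
  Item 0.26 -> Bin 2 (now 0.85)
Total bins used = 2

2


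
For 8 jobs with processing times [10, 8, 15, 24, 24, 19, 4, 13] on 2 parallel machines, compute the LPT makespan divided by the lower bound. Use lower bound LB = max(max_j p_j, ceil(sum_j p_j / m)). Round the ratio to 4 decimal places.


LPT order: [24, 24, 19, 15, 13, 10, 8, 4]
Machine loads after assignment: [57, 60]
LPT makespan = 60
Lower bound = max(max_job, ceil(total/2)) = max(24, 59) = 59
Ratio = 60 / 59 = 1.0169

1.0169


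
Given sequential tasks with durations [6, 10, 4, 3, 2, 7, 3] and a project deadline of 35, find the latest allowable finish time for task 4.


LF(activity 4) = deadline - sum of successor durations
Successors: activities 5 through 7 with durations [2, 7, 3]
Sum of successor durations = 12
LF = 35 - 12 = 23

23


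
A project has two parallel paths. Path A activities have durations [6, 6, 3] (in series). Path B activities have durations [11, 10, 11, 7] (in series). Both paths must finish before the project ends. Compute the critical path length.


Path A total = 6 + 6 + 3 = 15
Path B total = 11 + 10 + 11 + 7 = 39
Critical path = longest path = max(15, 39) = 39

39


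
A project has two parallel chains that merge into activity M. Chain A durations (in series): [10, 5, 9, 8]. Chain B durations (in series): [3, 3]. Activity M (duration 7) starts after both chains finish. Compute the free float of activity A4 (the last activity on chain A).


ES(A4) = sum of predecessors on chain A = 24
EF(A4) = ES + duration = 24 + 8 = 32
Successor of A4 is M. ES(M) = max(sum(A), sum(B)) = max(32, 6) = 32
Free float = ES(successor) - EF(current) = 32 - 32 = 0

0


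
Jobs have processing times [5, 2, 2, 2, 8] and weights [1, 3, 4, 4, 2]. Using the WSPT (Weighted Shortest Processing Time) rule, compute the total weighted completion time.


Compute p/w ratios and sort ascending (WSPT): [(2, 4), (2, 4), (2, 3), (8, 2), (5, 1)]
Compute weighted completion times:
  Job (p=2,w=4): C=2, w*C=4*2=8
  Job (p=2,w=4): C=4, w*C=4*4=16
  Job (p=2,w=3): C=6, w*C=3*6=18
  Job (p=8,w=2): C=14, w*C=2*14=28
  Job (p=5,w=1): C=19, w*C=1*19=19
Total weighted completion time = 89

89


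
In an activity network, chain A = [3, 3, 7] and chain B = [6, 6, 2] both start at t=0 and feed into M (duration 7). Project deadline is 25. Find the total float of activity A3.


Forward pass: ES(A3) = sum of predecessors on chain A = 6
EF = ES + duration = 6 + 7 = 13
Backward pass: LF(M) = deadline = 25; LS(M) = 25 - 7 = 18
LF(A3) = LS(M) - sum(successors on chain A) = 18 - 0 = 18
LS = LF - duration = 18 - 7 = 11
Total float = LS - ES = 11 - 6 = 5

5


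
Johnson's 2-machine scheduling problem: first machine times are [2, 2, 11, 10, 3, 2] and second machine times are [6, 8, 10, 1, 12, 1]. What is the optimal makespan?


Apply Johnson's rule:
  Group 1 (a <= b): [(1, 2, 6), (2, 2, 8), (5, 3, 12)]
  Group 2 (a > b): [(3, 11, 10), (4, 10, 1), (6, 2, 1)]
Optimal job order: [1, 2, 5, 3, 4, 6]
Schedule:
  Job 1: M1 done at 2, M2 done at 8
  Job 2: M1 done at 4, M2 done at 16
  Job 5: M1 done at 7, M2 done at 28
  Job 3: M1 done at 18, M2 done at 38
  Job 4: M1 done at 28, M2 done at 39
  Job 6: M1 done at 30, M2 done at 40
Makespan = 40

40


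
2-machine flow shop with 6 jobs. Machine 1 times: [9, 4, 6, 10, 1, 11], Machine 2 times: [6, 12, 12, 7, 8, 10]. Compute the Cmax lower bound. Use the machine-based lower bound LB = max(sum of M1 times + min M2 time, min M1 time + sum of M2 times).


LB1 = sum(M1 times) + min(M2 times) = 41 + 6 = 47
LB2 = min(M1 times) + sum(M2 times) = 1 + 55 = 56
Lower bound = max(LB1, LB2) = max(47, 56) = 56

56
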